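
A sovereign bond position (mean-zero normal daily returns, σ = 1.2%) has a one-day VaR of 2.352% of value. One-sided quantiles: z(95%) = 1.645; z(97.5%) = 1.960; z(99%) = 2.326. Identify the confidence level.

97.5%

Implied z = VaR/σ = 2.352 / 1.2 = 1.960.
This matches z(97.5%) = 1.960.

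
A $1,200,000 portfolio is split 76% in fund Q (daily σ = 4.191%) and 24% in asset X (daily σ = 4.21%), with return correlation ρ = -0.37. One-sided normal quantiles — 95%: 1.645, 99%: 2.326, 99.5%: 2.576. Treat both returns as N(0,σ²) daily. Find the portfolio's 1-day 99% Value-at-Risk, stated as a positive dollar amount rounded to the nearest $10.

$82,730

σ_p² = 0.76²·4.191² + 0.24²·4.21² + 2·-0.37·0.76·0.24·4.191·4.21 = 8.7846 (%²).
σ_p = √8.7846 = 2.964%.
VaR = 2.326 × 2.964% = 6.894%; on $1,200,000 that is $82,728.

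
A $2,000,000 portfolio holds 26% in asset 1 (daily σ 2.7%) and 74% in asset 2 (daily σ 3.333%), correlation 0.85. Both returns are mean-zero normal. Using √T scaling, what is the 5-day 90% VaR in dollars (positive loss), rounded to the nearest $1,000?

$177,000

σ_p = √(0.26²·2.7² + 0.74²·3.333² + 2·0.85·0.26·0.74·2.7·3.333) = 3.085%.
σ_{5d} = 3.085% × √5 = 6.898%.
z(90%) = 1.282.
VaR = 1.282 × 6.898% = 8.843%; on $2,000,000 that is $176,860.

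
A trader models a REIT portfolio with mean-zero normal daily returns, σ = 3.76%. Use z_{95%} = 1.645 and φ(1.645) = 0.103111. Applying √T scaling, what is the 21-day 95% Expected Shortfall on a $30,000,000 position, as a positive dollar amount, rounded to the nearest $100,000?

$10,700,000

σ_{21d} = 3.76% × √21 = 17.230%.
ES multiplier = φ(z)/(1−α) = 0.103111/0.05 = 2.062.
ES = 17.230% × 2.062 = 35.528%; on $30,000,000: $10,658,400.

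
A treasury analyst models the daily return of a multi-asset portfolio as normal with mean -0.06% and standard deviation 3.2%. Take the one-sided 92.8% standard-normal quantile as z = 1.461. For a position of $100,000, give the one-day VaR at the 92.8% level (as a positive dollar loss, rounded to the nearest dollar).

VaR = −μ + z·σ = −(-0.06%) + 1.461 × 3.2% = 4.735%.
On $100,000: 0.04735 × $100,000 = $4,735.

$4,735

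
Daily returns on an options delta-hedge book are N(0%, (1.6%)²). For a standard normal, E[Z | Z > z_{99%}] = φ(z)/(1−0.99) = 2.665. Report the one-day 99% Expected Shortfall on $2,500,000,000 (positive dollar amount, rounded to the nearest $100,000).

ES = 1.6% × 2.665 = 4.264%.
On $2,500,000,000: 0.04264 × $2,500,000,000 = $106,600,000.

$106,600,000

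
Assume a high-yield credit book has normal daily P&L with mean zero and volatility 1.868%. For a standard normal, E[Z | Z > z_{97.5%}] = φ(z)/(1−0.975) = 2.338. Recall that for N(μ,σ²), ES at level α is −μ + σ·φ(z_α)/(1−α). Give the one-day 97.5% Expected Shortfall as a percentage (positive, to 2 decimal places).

4.37%

ES = 1.868% × 2.338 = 4.367%.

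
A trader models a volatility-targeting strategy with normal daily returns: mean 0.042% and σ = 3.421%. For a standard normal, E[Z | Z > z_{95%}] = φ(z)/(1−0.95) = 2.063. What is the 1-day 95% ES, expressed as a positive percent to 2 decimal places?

ES = −(0.042%) + 3.421% × 2.063 = 7.016%.

7.02%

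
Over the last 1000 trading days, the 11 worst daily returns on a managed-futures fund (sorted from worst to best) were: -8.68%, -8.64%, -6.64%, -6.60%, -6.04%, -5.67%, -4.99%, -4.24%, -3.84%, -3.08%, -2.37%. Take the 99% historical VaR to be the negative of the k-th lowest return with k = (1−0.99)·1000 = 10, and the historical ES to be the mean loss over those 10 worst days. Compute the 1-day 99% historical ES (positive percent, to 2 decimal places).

The 10 worst returns sum to -58.42%.
ES = −(-58.42%) / 10 = 5.842% ≈ 5.84%.

5.84%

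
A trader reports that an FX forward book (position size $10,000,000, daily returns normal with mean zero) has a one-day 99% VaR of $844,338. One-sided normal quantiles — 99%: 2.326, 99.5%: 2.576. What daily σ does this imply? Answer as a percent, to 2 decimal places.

3.63%

VaR as a fraction: $844,338 / $10,000,000 = 8.443%.
σ = VaR / z = 8.443% / 2.326 = 3.630%.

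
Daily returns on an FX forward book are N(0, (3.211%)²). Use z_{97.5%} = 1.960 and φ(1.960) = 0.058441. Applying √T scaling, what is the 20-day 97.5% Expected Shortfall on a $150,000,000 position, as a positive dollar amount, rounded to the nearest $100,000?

σ_{20d} = 3.211% × √20 = 14.360%.
ES multiplier = φ(z)/(1−α) = 0.058441/0.025 = 2.338.
ES = 14.360% × 2.338 = 33.574%; on $150,000,000: $50,361,000.

$50,400,000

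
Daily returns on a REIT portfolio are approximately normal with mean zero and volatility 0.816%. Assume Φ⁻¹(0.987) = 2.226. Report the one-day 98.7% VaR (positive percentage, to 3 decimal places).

1.816%

VaR = z·σ = 2.226 × 0.816% = 1.816%.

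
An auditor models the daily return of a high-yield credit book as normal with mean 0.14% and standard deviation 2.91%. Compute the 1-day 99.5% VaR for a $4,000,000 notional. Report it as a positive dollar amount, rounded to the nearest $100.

At 99.5% one-sided, z = 2.576.
VaR = −μ + z·σ = −(0.14%) + 2.576 × 2.91% = 7.356%.
On $4,000,000: 0.07356 × $4,000,000 = $294,240.

$294,200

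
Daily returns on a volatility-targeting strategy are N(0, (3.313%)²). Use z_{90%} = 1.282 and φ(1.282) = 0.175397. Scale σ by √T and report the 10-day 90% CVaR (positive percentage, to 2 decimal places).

σ_{10d} = 3.313% × √10 = 10.477%.
ES multiplier = φ(z)/(1−α) = 0.175397/0.1 = 1.754.
ES = 10.477% × 1.754 = 18.377%.

18.38%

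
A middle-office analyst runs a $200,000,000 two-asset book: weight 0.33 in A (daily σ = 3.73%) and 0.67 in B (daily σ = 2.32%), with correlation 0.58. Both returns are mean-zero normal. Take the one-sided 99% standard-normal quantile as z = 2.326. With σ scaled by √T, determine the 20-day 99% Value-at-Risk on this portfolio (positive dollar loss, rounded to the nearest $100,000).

$51,600,000

σ_p = √(0.33²·3.73² + 0.67²·2.32² + 2·0.58·0.33·0.67·3.73·2.32) = 2.480%.
σ_{20d} = 2.480% × √20 = 11.091%.
VaR = 2.326 × 11.091% = 25.798%; on $200,000,000 that is $51,596,000.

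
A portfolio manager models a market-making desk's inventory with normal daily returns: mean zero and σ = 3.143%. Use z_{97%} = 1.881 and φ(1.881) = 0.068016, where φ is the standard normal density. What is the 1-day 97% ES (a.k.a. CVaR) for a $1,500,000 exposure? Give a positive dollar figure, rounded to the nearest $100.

Tail multiplier: φ(z)/(1−α) = 0.068016 / 0.03 = 2.267.
ES = 3.143% × 2.267 = 7.125%.
On $1,500,000: 0.07125 × $1,500,000 = $106,875.

$106,900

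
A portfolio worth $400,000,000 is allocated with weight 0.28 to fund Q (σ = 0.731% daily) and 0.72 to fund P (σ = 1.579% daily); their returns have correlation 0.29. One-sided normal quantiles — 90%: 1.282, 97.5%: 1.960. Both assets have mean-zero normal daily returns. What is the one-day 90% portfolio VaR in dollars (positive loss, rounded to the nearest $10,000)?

$6,220,000

σ_p² = 0.28²·0.731² + 0.72²·1.579² + 2·0.29·0.28·0.72·0.731·1.579 = 1.4694 (%²).
σ_p = √1.4694 = 1.212%.
VaR = 1.282 × 1.212% = 1.554%; on $400,000,000 that is $6,216,000.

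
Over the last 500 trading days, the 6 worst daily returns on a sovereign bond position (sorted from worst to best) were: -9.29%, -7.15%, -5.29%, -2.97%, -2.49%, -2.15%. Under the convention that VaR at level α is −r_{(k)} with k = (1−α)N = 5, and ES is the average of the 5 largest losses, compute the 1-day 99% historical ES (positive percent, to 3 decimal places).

The 5 worst returns sum to -27.19%.
ES = −(-27.19%) / 5 = 5.438%.

5.438%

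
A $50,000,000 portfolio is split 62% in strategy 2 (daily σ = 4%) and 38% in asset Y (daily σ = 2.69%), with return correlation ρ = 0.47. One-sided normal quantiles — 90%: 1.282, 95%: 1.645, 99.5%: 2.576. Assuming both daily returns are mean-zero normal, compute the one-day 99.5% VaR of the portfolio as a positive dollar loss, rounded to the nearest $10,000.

$3,990,000

σ_p² = 0.62²·4² + 0.38²·2.69² + 2·0.47·0.62·0.38·4·2.69 = 9.5782 (%²).
σ_p = √9.5782 = 3.095%.
VaR = 2.576 × 3.095% = 7.973%; on $50,000,000 that is $3,986,500.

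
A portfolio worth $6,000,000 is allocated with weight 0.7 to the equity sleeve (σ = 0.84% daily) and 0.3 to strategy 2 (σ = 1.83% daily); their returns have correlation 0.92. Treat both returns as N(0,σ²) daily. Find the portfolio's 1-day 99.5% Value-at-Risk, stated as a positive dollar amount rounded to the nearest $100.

$172,200

σ_p² = 0.7²·0.84² + 0.3²·1.83² + 2·0.92·0.7·0.3·0.84·1.83 = 1.2411 (%²).
σ_p = √1.2411 = 1.114%.
At 99.5%, z = 2.576.
VaR = 2.576 × 1.114% = 2.870%; on $6,000,000 that is $172,200.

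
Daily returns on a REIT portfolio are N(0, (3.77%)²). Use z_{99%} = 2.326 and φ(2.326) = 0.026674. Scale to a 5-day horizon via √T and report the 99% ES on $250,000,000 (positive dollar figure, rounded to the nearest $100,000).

σ_{5d} = 3.77% × √5 = 8.430%.
ES multiplier = φ(z)/(1−α) = 0.026674/0.01 = 2.667.
ES = 8.430% × 2.667 = 22.483%; on $250,000,000: $56,207,500.

$56,200,000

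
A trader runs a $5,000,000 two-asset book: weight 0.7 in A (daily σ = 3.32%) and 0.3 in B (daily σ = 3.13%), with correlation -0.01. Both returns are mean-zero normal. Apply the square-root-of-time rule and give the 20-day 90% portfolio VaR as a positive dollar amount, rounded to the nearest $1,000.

$716,000

σ_p = √(0.7²·3.32² + 0.3²·3.13² + 2·-0.01·0.7·0.3·3.32·3.13) = 2.498%.
σ_{20d} = 2.498% × √20 = 11.171%.
z(90%) = 1.282.
VaR = 1.282 × 11.171% = 14.321%; on $5,000,000 that is $716,050.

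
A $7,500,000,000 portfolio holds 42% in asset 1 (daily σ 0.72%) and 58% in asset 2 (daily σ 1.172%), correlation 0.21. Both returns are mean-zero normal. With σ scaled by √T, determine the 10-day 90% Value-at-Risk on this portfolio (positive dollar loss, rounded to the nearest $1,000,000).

σ_p = √(0.42²·0.72² + 0.58²·1.172² + 2·0.21·0.42·0.58·0.72·1.172) = 0.800%.
σ_{10d} = 0.800% × √10 = 2.530%.
z(90%) = 1.282.
VaR = 1.282 × 2.530% = 3.243%; on $7,500,000,000 that is $243,225,000.

$243,000,000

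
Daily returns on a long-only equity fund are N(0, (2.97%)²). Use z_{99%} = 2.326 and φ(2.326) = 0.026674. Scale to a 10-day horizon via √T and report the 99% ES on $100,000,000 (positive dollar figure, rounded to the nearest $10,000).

σ_{10d} = 2.97% × √10 = 9.392%.
ES multiplier = φ(z)/(1−α) = 0.026674/0.01 = 2.667.
ES = 9.392% × 2.667 = 25.048%; on $100,000,000: $25,048,000.

$25,050,000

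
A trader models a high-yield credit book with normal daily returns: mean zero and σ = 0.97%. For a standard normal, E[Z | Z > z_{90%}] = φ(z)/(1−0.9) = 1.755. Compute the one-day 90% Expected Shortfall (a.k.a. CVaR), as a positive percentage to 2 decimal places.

ES = 0.97% × 1.755 = 1.702%.

1.70%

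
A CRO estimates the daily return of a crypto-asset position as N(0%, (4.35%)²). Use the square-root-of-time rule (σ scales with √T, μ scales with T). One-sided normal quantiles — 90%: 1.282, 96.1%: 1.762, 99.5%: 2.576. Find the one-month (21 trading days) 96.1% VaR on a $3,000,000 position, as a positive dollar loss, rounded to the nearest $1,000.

σ_{21d} = 4.35% × √21 = 19.934%.
VaR = 1.762 × 19.934% = 35.124%.
On $3,000,000: 0.35124 × $3,000,000 = $1,053,720.

$1,054,000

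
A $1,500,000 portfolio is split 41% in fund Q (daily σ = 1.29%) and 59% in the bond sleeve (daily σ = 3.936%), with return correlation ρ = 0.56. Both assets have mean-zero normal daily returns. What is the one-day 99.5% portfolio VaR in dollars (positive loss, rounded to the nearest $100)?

σ_p² = 0.41²·1.29² + 0.59²·3.936² + 2·0.56·0.41·0.59·1.29·3.936 = 7.0482 (%²).
σ_p = √7.0482 = 2.655%.
At 99.5%, z = 2.576.
VaR = 2.576 × 2.655% = 6.839%; on $1,500,000 that is $102,585.

$102,600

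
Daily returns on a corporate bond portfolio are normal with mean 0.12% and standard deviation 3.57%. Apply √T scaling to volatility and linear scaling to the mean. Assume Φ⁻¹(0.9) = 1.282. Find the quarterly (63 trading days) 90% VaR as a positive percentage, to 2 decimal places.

σ_{63d} = 3.57% × √63 = 28.336%; μ_{63d} = 63 × 0.12% = 7.560%.
VaR = −(7.560%) + 1.282 × 28.336% = 28.767%.

28.77%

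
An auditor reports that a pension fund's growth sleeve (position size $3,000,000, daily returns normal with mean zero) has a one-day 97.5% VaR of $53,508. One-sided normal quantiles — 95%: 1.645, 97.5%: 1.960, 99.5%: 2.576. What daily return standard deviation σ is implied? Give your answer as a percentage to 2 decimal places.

0.91%

VaR as a fraction: $53,508 / $3,000,000 = 1.784%.
σ = VaR / z = 1.784% / 1.960 = 0.910%.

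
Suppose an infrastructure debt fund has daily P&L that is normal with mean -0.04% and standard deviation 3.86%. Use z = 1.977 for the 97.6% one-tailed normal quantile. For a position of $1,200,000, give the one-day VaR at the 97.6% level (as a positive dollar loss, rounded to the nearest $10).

VaR = −μ + z·σ = −(-0.04%) + 1.977 × 3.86% = 7.671%.
On $1,200,000: 0.07671 × $1,200,000 = $92,052.

$92,050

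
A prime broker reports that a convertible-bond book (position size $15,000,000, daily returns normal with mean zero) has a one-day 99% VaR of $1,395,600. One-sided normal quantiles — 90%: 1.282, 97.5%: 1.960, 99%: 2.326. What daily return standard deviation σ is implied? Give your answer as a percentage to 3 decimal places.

4.000%

VaR as a fraction: $1,395,600 / $15,000,000 = 9.304%.
σ = VaR / z = 9.304% / 2.326 = 4.000%.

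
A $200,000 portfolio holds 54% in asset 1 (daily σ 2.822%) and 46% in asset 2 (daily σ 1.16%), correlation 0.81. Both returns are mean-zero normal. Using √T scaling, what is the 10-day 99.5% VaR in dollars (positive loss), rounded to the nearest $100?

σ_p = √(0.54²·2.822² + 0.46²·1.16² + 2·0.81·0.54·0.46·2.822·1.16) = 1.981%.
σ_{10d} = 1.981% × √10 = 6.264%.
z(99.5%) = 2.576.
VaR = 2.576 × 6.264% = 16.136%; on $200,000 that is $32,272.

$32,300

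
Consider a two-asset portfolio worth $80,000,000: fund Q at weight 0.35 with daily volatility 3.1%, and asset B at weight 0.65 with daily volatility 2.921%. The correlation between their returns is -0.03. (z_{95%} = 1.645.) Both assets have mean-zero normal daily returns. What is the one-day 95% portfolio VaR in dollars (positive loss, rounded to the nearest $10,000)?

$2,840,000

σ_p² = 0.35²·3.1² + 0.65²·2.921² + 2·-0.03·0.35·0.65·3.1·2.921 = 4.6585 (%²).
σ_p = √4.6585 = 2.158%.
VaR = 1.645 × 2.158% = 3.550%; on $80,000,000 that is $2,840,000.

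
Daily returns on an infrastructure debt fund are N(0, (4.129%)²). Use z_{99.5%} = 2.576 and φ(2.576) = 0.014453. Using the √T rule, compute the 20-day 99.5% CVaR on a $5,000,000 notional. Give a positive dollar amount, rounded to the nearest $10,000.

$2,670,000

σ_{20d} = 4.129% × √20 = 18.465%.
ES multiplier = φ(z)/(1−α) = 0.014453/0.005 = 2.891.
ES = 18.465% × 2.891 = 53.382%; on $5,000,000: $2,669,100.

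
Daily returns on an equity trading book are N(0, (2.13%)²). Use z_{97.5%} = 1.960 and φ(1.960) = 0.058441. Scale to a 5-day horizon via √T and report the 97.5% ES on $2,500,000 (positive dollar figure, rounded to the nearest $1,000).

σ_{5d} = 2.13% × √5 = 4.763%.
ES multiplier = φ(z)/(1−α) = 0.058441/0.025 = 2.338.
ES = 4.763% × 2.338 = 11.136%; on $2,500,000: $278,400.

$278,000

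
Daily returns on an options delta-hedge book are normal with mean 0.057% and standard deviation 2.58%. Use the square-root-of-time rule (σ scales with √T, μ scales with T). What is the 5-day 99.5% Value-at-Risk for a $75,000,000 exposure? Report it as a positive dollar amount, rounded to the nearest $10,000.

At 99.5%, z = 2.576.
σ_{5d} = 2.58% × √5 = 5.769%; μ_{5d} = 5 × 0.057% = 0.285%.
VaR = −(0.285%) + 2.576 × 5.769% = 14.576%.
On $75,000,000: 0.14576 × $75,000,000 = $10,932,000.

$10,930,000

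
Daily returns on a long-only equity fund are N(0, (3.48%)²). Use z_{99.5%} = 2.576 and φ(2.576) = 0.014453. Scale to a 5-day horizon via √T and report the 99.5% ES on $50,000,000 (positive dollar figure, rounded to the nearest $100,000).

σ_{5d} = 3.48% × √5 = 7.782%.
ES multiplier = φ(z)/(1−α) = 0.014453/0.005 = 2.891.
ES = 7.782% × 2.891 = 22.498%; on $50,000,000: $11,249,000.

$11,200,000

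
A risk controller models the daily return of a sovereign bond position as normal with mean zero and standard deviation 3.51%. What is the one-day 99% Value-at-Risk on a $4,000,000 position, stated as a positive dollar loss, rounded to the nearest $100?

At 99% one-sided, z = 2.326.
VaR = z·σ = 2.326 × 3.51% = 8.164%.
On $4,000,000: 0.08164 × $4,000,000 = $326,560.

$326,600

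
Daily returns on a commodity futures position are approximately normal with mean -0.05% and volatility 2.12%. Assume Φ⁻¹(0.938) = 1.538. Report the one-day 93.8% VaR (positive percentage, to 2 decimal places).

3.31%

VaR = −μ + z·σ = −(-0.05%) + 1.538 × 2.12% = 3.311%.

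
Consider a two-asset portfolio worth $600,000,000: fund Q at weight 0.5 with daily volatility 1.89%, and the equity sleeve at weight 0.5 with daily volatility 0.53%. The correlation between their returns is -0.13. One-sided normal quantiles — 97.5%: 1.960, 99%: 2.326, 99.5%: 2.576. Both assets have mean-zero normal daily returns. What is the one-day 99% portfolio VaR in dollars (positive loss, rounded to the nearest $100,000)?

$13,200,000

σ_p² = 0.5²·1.89² + 0.5²·0.53² + 2·-0.13·0.5·0.5·1.89·0.53 = 0.8981 (%²).
σ_p = √0.8981 = 0.948%.
VaR = 2.326 × 0.948% = 2.205%; on $600,000,000 that is $13,230,000.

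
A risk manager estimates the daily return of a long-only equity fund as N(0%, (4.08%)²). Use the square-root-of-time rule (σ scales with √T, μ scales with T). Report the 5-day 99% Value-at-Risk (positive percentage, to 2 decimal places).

21.22%

At 99%, z = 2.326.
σ_{5d} = 4.08% × √5 = 9.123%.
VaR = 2.326 × 9.123% = 21.220%.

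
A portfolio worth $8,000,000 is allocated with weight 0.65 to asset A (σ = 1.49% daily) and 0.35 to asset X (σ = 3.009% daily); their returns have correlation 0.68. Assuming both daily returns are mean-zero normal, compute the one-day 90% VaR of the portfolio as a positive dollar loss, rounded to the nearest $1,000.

σ_p² = 0.65²·1.49² + 0.35²·3.009² + 2·0.68·0.65·0.35·1.49·3.009 = 3.4343 (%²).
σ_p = √3.4343 = 1.853%.
At 90%, z = 1.282.
VaR = 1.282 × 1.853% = 2.376%; on $8,000,000 that is $190,080.

$190,000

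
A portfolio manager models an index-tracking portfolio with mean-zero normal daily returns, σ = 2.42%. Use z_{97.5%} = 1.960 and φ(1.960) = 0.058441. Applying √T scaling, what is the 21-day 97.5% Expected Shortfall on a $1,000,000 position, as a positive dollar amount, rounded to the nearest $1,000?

$259,000

σ_{21d} = 2.42% × √21 = 11.090%.
ES multiplier = φ(z)/(1−α) = 0.058441/0.025 = 2.338.
ES = 11.090% × 2.338 = 25.928%; on $1,000,000: $259,280.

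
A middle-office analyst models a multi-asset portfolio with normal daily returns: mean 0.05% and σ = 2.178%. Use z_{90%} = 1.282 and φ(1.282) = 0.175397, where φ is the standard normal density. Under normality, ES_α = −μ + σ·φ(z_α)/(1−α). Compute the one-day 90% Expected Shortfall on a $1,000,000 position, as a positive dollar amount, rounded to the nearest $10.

Tail multiplier: φ(z)/(1−α) = 0.175397 / 0.1 = 1.754.
ES = −(0.05%) + 2.178% × 1.754 = 3.770%.
On $1,000,000: 0.03770 × $1,000,000 = $37,700.

$37,700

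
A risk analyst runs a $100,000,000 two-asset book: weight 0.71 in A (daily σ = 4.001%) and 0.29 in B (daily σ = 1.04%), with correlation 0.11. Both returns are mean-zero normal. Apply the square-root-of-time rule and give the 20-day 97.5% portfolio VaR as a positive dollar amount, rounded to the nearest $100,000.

$25,300,000

σ_p = √(0.71²·4.001² + 0.29²·1.04² + 2·0.11·0.71·0.29·4.001·1.04) = 2.889%.
σ_{20d} = 2.889% × √20 = 12.920%.
z(97.5%) = 1.960.
VaR = 1.960 × 12.920% = 25.323%; on $100,000,000 that is $25,323,000.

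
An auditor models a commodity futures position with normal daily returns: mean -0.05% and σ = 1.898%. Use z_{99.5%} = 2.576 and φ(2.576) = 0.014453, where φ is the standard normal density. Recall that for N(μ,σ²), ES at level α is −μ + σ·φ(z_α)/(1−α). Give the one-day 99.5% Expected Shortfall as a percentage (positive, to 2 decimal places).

5.54%

Tail multiplier: φ(z)/(1−α) = 0.014453 / 0.005 = 2.891.
ES = −(-0.05%) + 1.898% × 2.891 = 5.537%.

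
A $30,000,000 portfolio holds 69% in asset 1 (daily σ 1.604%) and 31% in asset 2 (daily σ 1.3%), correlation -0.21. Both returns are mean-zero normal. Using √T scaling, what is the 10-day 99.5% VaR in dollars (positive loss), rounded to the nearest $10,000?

σ_p = √(0.69²·1.604² + 0.31²·1.3² + 2·-0.21·0.69·0.31·1.604·1.3) = 1.095%.
σ_{10d} = 1.095% × √10 = 3.463%.
z(99.5%) = 2.576.
VaR = 2.576 × 3.463% = 8.921%; on $30,000,000 that is $2,676,300.

$2,680,000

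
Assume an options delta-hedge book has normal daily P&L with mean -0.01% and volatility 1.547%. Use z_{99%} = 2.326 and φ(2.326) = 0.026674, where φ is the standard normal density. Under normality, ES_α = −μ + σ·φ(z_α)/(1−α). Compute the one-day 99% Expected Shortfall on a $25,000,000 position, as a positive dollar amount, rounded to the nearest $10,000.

Tail multiplier: φ(z)/(1−α) = 0.026674 / 0.01 = 2.667.
ES = −(-0.01%) + 1.547% × 2.667 = 4.136%.
On $25,000,000: 0.04136 × $25,000,000 = $1,034,000.

$1,030,000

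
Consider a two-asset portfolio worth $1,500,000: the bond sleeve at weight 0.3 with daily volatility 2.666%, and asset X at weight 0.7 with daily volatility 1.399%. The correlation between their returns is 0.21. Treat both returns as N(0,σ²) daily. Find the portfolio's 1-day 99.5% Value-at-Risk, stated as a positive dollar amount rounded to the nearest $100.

$53,600

σ_p² = 0.3²·2.666² + 0.7²·1.399² + 2·0.21·0.3·0.7·2.666·1.399 = 1.9277 (%²).
σ_p = √1.9277 = 1.388%.
At 99.5%, z = 2.576.
VaR = 2.576 × 1.388% = 3.575%; on $1,500,000 that is $53,625.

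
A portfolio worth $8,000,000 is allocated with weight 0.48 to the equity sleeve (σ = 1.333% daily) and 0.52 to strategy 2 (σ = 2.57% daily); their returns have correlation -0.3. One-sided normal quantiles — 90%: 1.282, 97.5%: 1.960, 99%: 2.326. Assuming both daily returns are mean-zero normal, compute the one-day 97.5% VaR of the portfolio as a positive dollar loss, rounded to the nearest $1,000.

σ_p² = 0.48²·1.333² + 0.52²·2.57² + 2·-0.3·0.48·0.52·1.333·2.57 = 1.6823 (%²).
σ_p = √1.6823 = 1.297%.
VaR = 1.960 × 1.297% = 2.542%; on $8,000,000 that is $203,360.

$203,000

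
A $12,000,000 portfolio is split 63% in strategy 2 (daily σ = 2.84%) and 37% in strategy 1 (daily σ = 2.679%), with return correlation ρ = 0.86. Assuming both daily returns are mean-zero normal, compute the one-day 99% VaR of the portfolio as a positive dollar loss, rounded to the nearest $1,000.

σ_p² = 0.63²·2.84² + 0.37²·2.679² + 2·0.86·0.63·0.37·2.84·2.679 = 7.2342 (%²).
σ_p = √7.2342 = 2.690%.
At 99%, z = 2.326.
VaR = 2.326 × 2.690% = 6.257%; on $12,000,000 that is $750,840.

$751,000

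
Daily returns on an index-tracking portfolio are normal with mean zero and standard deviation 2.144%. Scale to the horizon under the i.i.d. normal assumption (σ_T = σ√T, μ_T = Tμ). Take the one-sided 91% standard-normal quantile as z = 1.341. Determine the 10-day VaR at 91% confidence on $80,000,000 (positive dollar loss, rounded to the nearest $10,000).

$7,270,000

σ_{10d} = 2.144% × √10 = 6.780%.
VaR = 1.341 × 6.780% = 9.092%.
On $80,000,000: 0.09092 × $80,000,000 = $7,273,600.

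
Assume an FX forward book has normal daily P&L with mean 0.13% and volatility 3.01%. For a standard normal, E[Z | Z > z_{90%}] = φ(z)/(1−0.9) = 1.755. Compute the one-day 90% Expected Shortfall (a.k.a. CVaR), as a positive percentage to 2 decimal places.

5.15%

ES = −(0.13%) + 3.01% × 1.755 = 5.153%.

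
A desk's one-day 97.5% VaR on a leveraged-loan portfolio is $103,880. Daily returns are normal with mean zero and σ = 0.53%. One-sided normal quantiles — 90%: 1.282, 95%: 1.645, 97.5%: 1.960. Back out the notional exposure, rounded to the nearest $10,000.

$10,000,000

VaR as a fraction of value: z·σ = 1.960 × 0.53% = 1.0388%.
Position = $103,880 / 0.010388 = $10,000,000.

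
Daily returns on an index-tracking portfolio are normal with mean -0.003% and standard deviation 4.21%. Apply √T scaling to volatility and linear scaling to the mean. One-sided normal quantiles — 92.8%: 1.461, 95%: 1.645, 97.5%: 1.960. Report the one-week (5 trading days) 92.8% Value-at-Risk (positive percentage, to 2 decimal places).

13.77%

σ_{5d} = 4.21% × √5 = 9.414%; μ_{5d} = 5 × -0.003% = -0.015%.
VaR = −(-0.015%) + 1.461 × 9.414% = 13.769%.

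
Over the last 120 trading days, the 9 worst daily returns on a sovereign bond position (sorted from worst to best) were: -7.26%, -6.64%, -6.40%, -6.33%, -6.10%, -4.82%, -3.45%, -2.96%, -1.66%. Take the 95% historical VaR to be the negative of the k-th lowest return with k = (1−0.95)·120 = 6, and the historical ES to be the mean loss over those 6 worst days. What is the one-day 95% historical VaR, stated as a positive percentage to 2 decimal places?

k = 6; the 6th lowest return is -4.82%, so VaR = 4.82%.

4.82%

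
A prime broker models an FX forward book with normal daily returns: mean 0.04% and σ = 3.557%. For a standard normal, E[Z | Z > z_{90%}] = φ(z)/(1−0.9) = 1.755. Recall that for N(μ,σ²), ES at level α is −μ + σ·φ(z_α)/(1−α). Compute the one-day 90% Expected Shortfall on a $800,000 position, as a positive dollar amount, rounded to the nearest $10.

ES = −(0.04%) + 3.557% × 1.755 = 6.203%.
On $800,000: 0.06203 × $800,000 = $49,624.

$49,620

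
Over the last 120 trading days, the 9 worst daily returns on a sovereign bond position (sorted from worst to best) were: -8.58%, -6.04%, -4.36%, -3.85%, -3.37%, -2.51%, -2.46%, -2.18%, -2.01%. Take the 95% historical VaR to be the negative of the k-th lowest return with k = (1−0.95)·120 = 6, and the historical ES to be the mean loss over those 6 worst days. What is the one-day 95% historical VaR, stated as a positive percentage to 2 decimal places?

k = 6; the 6th lowest return is -2.51%, so VaR = 2.51%.

2.51%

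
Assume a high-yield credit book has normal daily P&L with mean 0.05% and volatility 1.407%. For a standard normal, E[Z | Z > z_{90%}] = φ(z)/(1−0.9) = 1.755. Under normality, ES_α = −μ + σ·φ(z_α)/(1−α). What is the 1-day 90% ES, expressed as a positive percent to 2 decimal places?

2.42%

ES = −(0.05%) + 1.407% × 1.755 = 2.419%.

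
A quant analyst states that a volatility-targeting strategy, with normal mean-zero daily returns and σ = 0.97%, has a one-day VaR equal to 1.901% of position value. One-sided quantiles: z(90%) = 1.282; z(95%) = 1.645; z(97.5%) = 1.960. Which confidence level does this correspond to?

Implied z = VaR/σ = 1.901 / 0.97 = 1.960.
This matches z(97.5%) = 1.960.

97.5%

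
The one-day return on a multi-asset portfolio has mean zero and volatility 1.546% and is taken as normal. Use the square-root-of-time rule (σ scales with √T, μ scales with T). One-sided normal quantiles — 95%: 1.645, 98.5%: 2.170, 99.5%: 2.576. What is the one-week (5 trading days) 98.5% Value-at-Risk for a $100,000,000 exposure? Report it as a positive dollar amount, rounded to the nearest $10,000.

$7,500,000

σ_{5d} = 1.546% × √5 = 3.457%.
VaR = 2.170 × 3.457% = 7.502%.
On $100,000,000: 0.07502 × $100,000,000 = $7,502,000.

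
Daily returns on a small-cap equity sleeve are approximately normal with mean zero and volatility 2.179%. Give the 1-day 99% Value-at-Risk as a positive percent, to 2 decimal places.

At 99% one-sided, z = 2.326.
VaR = z·σ = 2.326 × 2.179% = 5.068%.

5.07%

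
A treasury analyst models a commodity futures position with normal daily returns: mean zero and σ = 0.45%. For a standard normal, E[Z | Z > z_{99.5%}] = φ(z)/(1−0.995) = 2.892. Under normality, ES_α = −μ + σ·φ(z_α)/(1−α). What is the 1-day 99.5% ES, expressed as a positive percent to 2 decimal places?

ES = 0.45% × 2.892 = 1.301%.

1.30%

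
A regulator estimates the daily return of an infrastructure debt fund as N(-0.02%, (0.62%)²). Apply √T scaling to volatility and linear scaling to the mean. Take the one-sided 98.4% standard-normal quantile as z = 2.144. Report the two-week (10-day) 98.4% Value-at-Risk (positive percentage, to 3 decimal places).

σ_{10d} = 0.62% × √10 = 1.961%; μ_{10d} = 10 × -0.02% = -0.200%.
VaR = −(-0.200%) + 2.144 × 1.961% = 4.404%.

4.404%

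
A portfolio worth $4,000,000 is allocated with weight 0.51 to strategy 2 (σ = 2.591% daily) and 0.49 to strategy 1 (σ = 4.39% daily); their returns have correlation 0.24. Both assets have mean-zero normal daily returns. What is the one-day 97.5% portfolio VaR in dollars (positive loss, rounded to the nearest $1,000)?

$218,000

σ_p² = 0.51²·2.591² + 0.49²·4.39² + 2·0.24·0.51·0.49·2.591·4.39 = 7.7377 (%²).
σ_p = √7.7377 = 2.782%.
At 97.5%, z = 1.960.
VaR = 1.960 × 2.782% = 5.453%; on $4,000,000 that is $218,120.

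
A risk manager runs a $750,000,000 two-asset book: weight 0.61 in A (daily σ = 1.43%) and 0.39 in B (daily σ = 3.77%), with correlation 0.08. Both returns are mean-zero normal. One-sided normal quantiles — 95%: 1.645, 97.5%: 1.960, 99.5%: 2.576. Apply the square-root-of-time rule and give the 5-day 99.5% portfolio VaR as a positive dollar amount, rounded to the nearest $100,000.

$76,400,000

σ_p = √(0.61²·1.43² + 0.39²·3.77² + 2·0.08·0.61·0.39·1.43·3.77) = 1.769%.
σ_{5d} = 1.769% × √5 = 3.956%.
VaR = 2.576 × 3.956% = 10.191%; on $750,000,000 that is $76,432,500.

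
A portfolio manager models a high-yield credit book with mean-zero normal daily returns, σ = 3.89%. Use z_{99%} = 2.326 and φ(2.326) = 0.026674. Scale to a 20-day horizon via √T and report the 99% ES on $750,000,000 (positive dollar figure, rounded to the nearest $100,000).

$348,000,000

σ_{20d} = 3.89% × √20 = 17.397%.
ES multiplier = φ(z)/(1−α) = 0.026674/0.01 = 2.667.
ES = 17.397% × 2.667 = 46.398%; on $750,000,000: $347,985,000.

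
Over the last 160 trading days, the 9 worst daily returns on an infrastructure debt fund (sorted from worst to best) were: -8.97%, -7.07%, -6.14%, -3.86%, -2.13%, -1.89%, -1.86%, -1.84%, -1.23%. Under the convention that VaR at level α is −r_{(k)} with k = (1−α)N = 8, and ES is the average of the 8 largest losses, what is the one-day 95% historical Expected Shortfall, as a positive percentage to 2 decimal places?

The 8 worst returns sum to -33.76%.
ES = −(-33.76%) / 8 = 4.22%.

4.22%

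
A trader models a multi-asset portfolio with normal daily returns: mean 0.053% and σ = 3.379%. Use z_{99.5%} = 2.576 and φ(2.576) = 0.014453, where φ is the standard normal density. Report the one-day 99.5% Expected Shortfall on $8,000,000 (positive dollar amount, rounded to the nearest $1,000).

$777,000

Tail multiplier: φ(z)/(1−α) = 0.014453 / 0.005 = 2.891.
ES = −(0.053%) + 3.379% × 2.891 = 9.716%.
On $8,000,000: 0.09716 × $8,000,000 = $777,280.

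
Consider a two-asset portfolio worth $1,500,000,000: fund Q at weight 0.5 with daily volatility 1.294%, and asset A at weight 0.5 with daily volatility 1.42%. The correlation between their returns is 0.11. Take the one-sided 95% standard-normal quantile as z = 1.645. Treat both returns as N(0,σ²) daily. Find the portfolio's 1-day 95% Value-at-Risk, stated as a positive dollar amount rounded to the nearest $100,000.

σ_p² = 0.5²·1.294² + 0.5²·1.42² + 2·0.11·0.5·0.5·1.294·1.42 = 1.0238 (%²).
σ_p = √1.0238 = 1.012%.
VaR = 1.645 × 1.012% = 1.665%; on $1,500,000,000 that is $24,975,000.

$25,000,000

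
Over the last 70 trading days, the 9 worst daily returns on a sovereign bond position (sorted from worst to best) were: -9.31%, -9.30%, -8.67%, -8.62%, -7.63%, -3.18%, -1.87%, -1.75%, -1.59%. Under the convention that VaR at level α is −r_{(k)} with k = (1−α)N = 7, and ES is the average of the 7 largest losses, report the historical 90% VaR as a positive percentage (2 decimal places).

1.87%

k = 7; the 7th lowest return is -1.87%, so VaR = 1.87%.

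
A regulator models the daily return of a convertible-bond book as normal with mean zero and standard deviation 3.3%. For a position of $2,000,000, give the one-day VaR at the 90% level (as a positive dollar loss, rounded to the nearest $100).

$84,600

At 90% one-sided, z = 1.282.
VaR = z·σ = 1.282 × 3.3% = 4.231%.
On $2,000,000: 0.04231 × $2,000,000 = $84,620.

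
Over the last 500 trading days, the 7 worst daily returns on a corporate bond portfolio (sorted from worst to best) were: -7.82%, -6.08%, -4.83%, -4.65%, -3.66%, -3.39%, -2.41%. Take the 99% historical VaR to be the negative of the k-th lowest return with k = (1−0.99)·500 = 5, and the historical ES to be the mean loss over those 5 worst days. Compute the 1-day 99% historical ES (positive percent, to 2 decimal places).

5.41%

The 5 worst returns sum to -27.04%.
ES = −(-27.04%) / 5 = 5.408% ≈ 5.41%.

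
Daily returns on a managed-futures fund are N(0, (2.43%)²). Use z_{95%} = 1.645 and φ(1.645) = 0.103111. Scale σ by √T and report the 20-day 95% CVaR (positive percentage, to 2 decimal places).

σ_{20d} = 2.43% × √20 = 10.867%.
ES multiplier = φ(z)/(1−α) = 0.103111/0.05 = 2.062.
ES = 10.867% × 2.062 = 22.408%.

22.41%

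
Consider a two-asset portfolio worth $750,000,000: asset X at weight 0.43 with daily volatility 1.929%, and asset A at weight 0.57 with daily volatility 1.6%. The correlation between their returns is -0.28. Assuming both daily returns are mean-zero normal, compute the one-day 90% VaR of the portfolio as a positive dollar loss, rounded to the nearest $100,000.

σ_p² = 0.43²·1.929² + 0.57²·1.6² + 2·-0.28·0.43·0.57·1.929·1.6 = 1.0961 (%²).
σ_p = √1.0961 = 1.047%.
At 90%, z = 1.282.
VaR = 1.282 × 1.047% = 1.342%; on $750,000,000 that is $10,065,000.

$10,100,000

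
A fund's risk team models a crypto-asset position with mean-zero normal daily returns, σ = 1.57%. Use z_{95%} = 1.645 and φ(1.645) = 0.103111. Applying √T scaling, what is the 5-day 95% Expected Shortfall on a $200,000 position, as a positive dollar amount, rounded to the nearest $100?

$14,500

σ_{5d} = 1.57% × √5 = 3.511%.
ES multiplier = φ(z)/(1−α) = 0.103111/0.05 = 2.062.
ES = 3.511% × 2.062 = 7.240%; on $200,000: $14,480.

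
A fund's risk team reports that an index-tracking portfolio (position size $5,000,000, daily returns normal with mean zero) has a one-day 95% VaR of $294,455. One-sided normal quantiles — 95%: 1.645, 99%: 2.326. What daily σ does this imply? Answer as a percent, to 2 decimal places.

3.58%

VaR as a fraction: $294,455 / $5,000,000 = 5.889%.
σ = VaR / z = 5.889% / 1.645 = 3.580%.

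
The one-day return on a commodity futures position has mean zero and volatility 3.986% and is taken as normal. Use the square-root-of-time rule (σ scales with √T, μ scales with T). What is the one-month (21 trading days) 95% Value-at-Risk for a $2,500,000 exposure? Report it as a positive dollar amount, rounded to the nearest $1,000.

At 95%, z = 1.645.
σ_{21d} = 3.986% × √21 = 18.266%.
VaR = 1.645 × 18.266% = 30.048%.
On $2,500,000: 0.30048 × $2,500,000 = $751,200.

$751,000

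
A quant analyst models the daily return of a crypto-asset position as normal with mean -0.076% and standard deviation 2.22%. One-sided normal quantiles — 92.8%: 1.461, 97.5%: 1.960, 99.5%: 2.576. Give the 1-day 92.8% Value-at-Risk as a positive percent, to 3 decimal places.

3.319%

VaR = −μ + z·σ = −(-0.076%) + 1.461 × 2.22% = 3.319%.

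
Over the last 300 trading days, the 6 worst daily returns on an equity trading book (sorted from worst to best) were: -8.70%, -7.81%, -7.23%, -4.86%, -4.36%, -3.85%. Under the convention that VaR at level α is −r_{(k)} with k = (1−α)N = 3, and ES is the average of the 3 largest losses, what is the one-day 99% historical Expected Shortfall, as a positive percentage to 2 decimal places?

7.91%

The 3 worst returns sum to -23.74%.
ES = −(-23.74%) / 3 = 7.9133…% ≈ 7.91%.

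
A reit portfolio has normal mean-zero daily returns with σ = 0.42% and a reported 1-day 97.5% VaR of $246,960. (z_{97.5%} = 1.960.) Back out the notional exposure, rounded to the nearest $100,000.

VaR as a fraction of value: z·σ = 1.960 × 0.42% = 0.8232%.
Position = $246,960 / 0.008232 = $30,000,000.

$30,000,000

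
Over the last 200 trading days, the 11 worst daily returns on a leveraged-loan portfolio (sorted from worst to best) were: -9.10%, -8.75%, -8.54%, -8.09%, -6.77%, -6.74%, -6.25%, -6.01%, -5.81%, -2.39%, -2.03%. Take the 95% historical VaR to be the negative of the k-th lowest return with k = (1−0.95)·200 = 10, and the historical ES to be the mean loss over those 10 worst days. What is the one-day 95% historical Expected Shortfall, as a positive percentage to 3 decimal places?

6.845%

The 10 worst returns sum to -68.45%.
ES = −(-68.45%) / 10 = 6.845%.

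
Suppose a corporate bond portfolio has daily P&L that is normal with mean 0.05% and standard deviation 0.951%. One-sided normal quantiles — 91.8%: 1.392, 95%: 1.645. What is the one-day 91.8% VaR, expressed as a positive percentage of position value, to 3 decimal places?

1.274%

VaR = −μ + z·σ = −(0.05%) + 1.392 × 0.951% = 1.274%.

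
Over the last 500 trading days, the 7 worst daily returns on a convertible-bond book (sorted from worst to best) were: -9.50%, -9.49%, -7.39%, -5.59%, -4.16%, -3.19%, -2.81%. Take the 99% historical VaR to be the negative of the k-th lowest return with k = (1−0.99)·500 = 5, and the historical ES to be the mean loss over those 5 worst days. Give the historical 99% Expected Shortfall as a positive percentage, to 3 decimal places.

7.226%

The 5 worst returns sum to -36.13%.
ES = −(-36.13%) / 5 = 7.226%.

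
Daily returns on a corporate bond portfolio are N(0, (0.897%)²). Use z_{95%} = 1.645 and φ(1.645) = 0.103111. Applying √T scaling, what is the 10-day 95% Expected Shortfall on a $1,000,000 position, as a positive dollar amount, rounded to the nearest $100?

σ_{10d} = 0.897% × √10 = 2.837%.
ES multiplier = φ(z)/(1−α) = 0.103111/0.05 = 2.062.
ES = 2.837% × 2.062 = 5.850%; on $1,000,000: $58,500.

$58,500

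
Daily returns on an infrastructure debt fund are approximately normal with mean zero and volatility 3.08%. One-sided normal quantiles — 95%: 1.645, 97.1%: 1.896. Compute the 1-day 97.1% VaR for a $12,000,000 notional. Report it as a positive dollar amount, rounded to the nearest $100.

VaR = z·σ = 1.896 × 3.08% = 5.840%.
On $12,000,000: 0.05840 × $12,000,000 = $700,800.

$700,800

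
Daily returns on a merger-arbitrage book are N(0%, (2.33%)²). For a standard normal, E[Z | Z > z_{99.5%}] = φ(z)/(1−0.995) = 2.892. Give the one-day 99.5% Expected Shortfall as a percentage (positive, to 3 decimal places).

6.738%

ES = 2.33% × 2.892 = 6.738%.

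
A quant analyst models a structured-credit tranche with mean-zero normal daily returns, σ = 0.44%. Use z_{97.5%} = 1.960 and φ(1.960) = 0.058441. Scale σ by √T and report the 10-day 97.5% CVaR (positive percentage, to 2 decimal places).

3.25%

σ_{10d} = 0.44% × √10 = 1.391%.
ES multiplier = φ(z)/(1−α) = 0.058441/0.025 = 2.338.
ES = 1.391% × 2.338 = 3.252%.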